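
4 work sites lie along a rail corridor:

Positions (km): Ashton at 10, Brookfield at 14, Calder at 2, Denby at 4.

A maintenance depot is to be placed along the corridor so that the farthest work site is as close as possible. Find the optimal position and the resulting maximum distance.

The 1-center on a line is the midpoint of the two extreme points: leftmost at 2, rightmost at 14.
Optimal location = (2 + 14)/2 = 8; maximum distance = (14 − 2)/2 = 6.

location 8, max distance 6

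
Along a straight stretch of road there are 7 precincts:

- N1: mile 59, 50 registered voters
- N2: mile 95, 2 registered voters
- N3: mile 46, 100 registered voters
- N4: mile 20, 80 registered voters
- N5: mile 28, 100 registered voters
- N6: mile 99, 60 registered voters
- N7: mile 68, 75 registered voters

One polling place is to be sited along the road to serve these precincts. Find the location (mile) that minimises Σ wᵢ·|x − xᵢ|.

For a sum of weighted absolute distances on a line, the optimum is the weighted median (not the mean). Total weight W = 467; half-weight = 233.5.
Sort by position and accumulate weight:
  mile 20 (N4, w=80) → cum 80
  mile 28 (N5, w=100) → cum 180
  mile 46 (N3, w=100) → cum 280  ≥ 233.5 → median here
  mile 59 (N1, w=50) → cum 330
  mile 68 (N7, w=75) → cum 405
  mile 95 (N2, w=2) → cum 407
  mile 99 (N6, w=60) → cum 467
Optimal location: mile 46.

x = 46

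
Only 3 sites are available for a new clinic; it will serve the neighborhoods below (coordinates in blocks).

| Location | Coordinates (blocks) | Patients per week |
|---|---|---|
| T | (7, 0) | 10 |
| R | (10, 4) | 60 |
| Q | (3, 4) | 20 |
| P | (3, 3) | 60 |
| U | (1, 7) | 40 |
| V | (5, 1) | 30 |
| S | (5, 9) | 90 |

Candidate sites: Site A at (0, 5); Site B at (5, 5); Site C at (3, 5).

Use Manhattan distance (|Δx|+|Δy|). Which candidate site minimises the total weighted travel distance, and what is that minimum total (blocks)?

Total weighted distance at each candidate:
  Site A (0, 5): total = 2360
  Site B (5, 5): total = 1450
  Site C (3, 5): total = 1590
Minimum is at Site B with total 1450 blocks.

Site B, total 1450 blocks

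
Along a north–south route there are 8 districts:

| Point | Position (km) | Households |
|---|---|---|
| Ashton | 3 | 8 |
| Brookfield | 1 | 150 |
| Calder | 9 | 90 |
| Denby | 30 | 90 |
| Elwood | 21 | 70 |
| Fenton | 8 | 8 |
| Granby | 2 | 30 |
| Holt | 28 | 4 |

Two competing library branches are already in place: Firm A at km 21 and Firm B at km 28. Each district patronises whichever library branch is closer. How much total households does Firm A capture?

The indifferent point is the midpoint (21+28)/2 = 24.5; districts left of it (closer to Firm A at 21) go to Firm A, those right go to Firm B.
  Brookfield at 1 (w=150) → Firm A
  Granby at 2 (w=30) → Firm A
  Ashton at 3 (w=8) → Firm A
  Fenton at 8 (w=8) → Firm A
  Calder at 9 (w=90) → Firm A
  Elwood at 21 (w=70) → Firm A
  Holt at 28 (w=4) → Firm B
  Denby at 30 (w=90) → Firm B
Firm A captures 356; Firm B captures 94.

356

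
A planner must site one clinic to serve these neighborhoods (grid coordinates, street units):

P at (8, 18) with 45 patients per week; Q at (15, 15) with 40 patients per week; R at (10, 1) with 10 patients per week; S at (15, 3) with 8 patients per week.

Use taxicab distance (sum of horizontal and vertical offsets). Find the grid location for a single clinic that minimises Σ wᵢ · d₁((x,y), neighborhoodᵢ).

Manhattan distance separates: Σwᵢ(|x−xᵢ|+|y−yᵢ|) = Σwᵢ|x−xᵢ| + Σwᵢ|y−yᵢ|, so x and y are optimised independently as 1-D weighted medians.
Total weight W = 103; half = 51.5.
x-coordinate, sorted with cumulative weight:
  x=8 (P, w=45) cum 45
  x=10 (R, w=10) cum 55  ← median
  x=15 (Q, w=40) cum 95
  x=15 (S, w=8) cum 103
⇒ x* = 10
y-coordinate, sorted with cumulative weight:
  y=1 (R, w=10) cum 10
  y=3 (S, w=8) cum 18
  y=15 (Q, w=40) cum 58  ← median
  y=18 (P, w=45) cum 103
⇒ y* = 15

(10, 15)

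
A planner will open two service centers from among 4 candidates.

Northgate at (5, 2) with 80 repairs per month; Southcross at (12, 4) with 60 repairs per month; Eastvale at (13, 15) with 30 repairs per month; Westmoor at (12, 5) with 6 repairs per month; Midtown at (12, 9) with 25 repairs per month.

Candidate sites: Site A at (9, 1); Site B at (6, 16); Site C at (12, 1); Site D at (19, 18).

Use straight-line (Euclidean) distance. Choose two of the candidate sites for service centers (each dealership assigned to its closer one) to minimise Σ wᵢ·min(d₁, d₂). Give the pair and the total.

{Site A, Site D}, total 1029.3

Evaluate every pair (each demand assigned to the nearer of the two):
  {Site A, Site D}: total = 1029.3
  {Site A, Site B}: total = 1040.1
  {Site A, Site C}: total = 1154.9
  {Site C, Site D}: total = 1170.9
  {Site B, Site C}: total = 1181.8
  {Site B, Site D}: total = 2434.8
Best pair: {Site A, Site D} with total 1029.3.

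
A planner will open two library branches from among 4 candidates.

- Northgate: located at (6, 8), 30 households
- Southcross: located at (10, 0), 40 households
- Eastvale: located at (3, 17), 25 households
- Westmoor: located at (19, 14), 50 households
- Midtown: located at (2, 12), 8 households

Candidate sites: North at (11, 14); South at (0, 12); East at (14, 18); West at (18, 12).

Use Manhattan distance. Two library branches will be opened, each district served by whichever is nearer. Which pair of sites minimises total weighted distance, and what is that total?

Evaluate every pair (each demand assigned to the nearer of the two):
  {North, West}: total = 1443
  {South, West}: total = 1466
  {North, South}: total = 1516
  {North, East}: total = 1693
  {South, East}: total = 1846
  {East, West}: total = 1858
Best pair: {North, West} with total 1443.

{North, West}, total 1443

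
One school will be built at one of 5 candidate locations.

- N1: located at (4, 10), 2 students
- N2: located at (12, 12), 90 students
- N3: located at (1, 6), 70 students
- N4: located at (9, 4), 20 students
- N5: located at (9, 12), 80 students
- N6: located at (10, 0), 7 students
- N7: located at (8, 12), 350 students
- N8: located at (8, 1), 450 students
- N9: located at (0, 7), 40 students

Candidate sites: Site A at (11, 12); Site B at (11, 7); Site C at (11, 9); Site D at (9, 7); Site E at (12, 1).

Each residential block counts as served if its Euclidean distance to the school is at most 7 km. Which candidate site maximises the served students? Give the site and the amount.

Site D, covering 992

Coverage radius r = 7 km; a point is covered iff (Δx)²+(Δy)² ≤ 7² = 49.
  Site A (11, 12): covers {N2, N5, N7} → 520
  Site B (11, 7): covers {N2, N4, N5, N7, N8} → 990
  Site C (11, 9): covers {N2, N4, N5, N7} → 540
  Site D (9, 7): covers {N1, N2, N4, N5, N7, N8} → 992
  Site E (12, 1): covers {N4, N6, N8} → 477
Maximum coverage at Site D: 992 students.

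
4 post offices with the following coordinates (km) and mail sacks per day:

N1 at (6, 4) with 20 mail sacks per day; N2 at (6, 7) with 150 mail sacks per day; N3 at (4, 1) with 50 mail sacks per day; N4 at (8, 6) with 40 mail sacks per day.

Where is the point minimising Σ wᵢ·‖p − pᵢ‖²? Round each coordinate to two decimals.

(5.92, 5.46)

The minimiser of Σwᵢ‖p−pᵢ‖² is the weighted centroid p* = (Σwᵢpᵢ)/(Σwᵢ).
Σwᵢ = 260.
Σwᵢxᵢ = 20·6 + 150·6 + 50·4 + 40·8 = 1540.
Σwᵢyᵢ = 20·4 + 150·7 + 50·1 + 40·6 = 1420.
x* = 1540/260 = 5.92, y* = 1420/260 = 5.46.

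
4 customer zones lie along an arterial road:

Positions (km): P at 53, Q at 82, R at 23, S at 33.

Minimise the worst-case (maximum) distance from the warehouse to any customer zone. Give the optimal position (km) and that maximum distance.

location 52.5, max distance 29.5

The 1-center on a line is the midpoint of the two extreme points: leftmost at 23, rightmost at 82.
Optimal location = (23 + 82)/2 = 52.5; maximum distance = (82 − 23)/2 = 29.5.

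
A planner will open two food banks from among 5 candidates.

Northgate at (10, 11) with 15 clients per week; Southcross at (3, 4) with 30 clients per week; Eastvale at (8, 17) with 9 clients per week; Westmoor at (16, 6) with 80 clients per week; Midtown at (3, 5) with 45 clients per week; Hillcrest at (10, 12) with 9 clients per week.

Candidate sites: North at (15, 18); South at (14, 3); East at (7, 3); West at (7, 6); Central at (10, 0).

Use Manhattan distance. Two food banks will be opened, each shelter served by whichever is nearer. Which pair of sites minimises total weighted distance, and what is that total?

Evaluate every pair (each demand assigned to the nearer of the two):
  {South, West}: total = 1114
  {South, East}: total = 1228
  {North, West}: total = 1398
  {East, West}: total = 1404
  {West, Central}: total = 1434
  {North, South}: total = 1696
  {South, Central}: total = 1714
  {North, East}: total = 1716
  {East, Central}: total = 1788
  {North, Central}: total = 2166
Best pair: {South, West} with total 1114.

{South, West}, total 1114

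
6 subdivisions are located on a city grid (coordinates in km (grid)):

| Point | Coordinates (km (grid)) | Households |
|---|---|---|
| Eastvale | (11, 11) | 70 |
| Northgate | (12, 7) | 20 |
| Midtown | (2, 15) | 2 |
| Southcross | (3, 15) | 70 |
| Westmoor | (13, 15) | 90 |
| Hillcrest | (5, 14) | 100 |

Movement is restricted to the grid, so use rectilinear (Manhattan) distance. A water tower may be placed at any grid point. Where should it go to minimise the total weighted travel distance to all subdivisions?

(11, 14)

Manhattan distance separates: Σwᵢ(|x−xᵢ|+|y−yᵢ|) = Σwᵢ|x−xᵢ| + Σwᵢ|y−yᵢ|, so x and y are optimised independently as 1-D weighted medians.
Total weight W = 352; half = 176.
x-coordinate, sorted with cumulative weight:
  x=2 (Midtown, w=2) cum 2
  x=3 (Southcross, w=70) cum 72
  x=5 (Hillcrest, w=100) cum 172
  x=11 (Eastvale, w=70) cum 242  ← median
  x=12 (Northgate, w=20) cum 262
  x=13 (Westmoor, w=90) cum 352
⇒ x* = 11
y-coordinate, sorted with cumulative weight:
  y=7 (Northgate, w=20) cum 20
  y=11 (Eastvale, w=70) cum 90
  y=14 (Hillcrest, w=100) cum 190  ← median
  y=15 (Midtown, w=2) cum 192
  y=15 (Southcross, w=70) cum 262
  y=15 (Westmoor, w=90) cum 352
⇒ y* = 14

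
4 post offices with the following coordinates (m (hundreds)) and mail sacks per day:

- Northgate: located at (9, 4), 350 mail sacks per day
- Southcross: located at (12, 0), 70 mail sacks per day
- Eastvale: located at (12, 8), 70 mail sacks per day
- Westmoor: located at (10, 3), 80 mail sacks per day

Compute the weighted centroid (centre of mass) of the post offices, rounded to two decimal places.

The minimiser of Σwᵢ‖p−pᵢ‖² is the weighted centroid p* = (Σwᵢpᵢ)/(Σwᵢ).
Σwᵢ = 570.
Σwᵢxᵢ = 350·9 + 70·12 + 70·12 + 80·10 = 5630.
Σwᵢyᵢ = 350·4 + 70·0 + 70·8 + 80·3 = 2200.
x* = 5630/570 = 9.88, y* = 2200/570 = 3.86.

(9.88, 3.86)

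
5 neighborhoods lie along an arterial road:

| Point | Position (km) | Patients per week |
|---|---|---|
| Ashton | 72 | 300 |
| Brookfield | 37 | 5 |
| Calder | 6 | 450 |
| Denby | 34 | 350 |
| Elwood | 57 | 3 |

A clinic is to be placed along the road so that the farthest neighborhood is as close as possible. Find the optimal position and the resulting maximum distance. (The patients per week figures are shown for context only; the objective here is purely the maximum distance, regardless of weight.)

The 1-center on a line is the midpoint of the two extreme points: leftmost at 6, rightmost at 72.
Optimal location = (6 + 72)/2 = 39; maximum distance = (72 − 6)/2 = 33.

location 39, max distance 33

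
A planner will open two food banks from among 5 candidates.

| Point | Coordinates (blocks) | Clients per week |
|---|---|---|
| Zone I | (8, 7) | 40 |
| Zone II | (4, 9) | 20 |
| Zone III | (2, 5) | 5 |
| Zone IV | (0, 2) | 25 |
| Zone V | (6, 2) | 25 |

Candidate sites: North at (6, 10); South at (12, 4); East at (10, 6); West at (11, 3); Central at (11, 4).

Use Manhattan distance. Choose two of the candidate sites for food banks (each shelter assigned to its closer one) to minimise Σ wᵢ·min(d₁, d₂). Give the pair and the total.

{North, West}, total 755

Evaluate every pair (each demand assigned to the nearer of the two):
  {North, West}: total = 755
  {North, East}: total = 775
  {East, West}: total = 795
  {North, Central}: total = 805
  {East, Central}: total = 845
  {North, South}: total = 855
  {South, East}: total = 895
  {West, Central}: total = 980
  {South, Central}: total = 1030
  {South, West}: total = 1045
Best pair: {North, West} with total 755.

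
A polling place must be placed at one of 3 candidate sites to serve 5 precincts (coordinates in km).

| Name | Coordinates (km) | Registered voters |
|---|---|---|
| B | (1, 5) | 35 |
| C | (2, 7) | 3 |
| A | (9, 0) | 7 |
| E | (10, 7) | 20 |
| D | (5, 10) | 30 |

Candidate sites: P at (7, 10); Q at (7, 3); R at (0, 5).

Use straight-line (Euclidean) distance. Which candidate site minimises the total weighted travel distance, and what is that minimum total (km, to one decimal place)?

Total weighted distance at each candidate:
  P (7, 10): total = 507.1
  Q (7, 3): total = 584.2
  R (0, 5): total = 531.6
Minimum is at P with total 507.1 km.

P, total 507.1 km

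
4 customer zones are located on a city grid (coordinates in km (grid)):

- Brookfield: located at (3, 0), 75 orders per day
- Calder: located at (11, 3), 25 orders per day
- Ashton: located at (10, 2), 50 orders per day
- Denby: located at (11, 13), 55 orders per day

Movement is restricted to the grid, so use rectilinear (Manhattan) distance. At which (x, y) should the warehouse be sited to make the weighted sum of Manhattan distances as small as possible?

Manhattan distance separates: Σwᵢ(|x−xᵢ|+|y−yᵢ|) = Σwᵢ|x−xᵢ| + Σwᵢ|y−yᵢ|, so x and y are optimised independently as 1-D weighted medians.
Total weight W = 205; half = 102.5.
x-coordinate, sorted with cumulative weight:
  x=3 (Brookfield, w=75) cum 75
  x=10 (Ashton, w=50) cum 125  ← median
  x=11 (Calder, w=25) cum 150
  x=11 (Denby, w=55) cum 205
⇒ x* = 10
y-coordinate, sorted with cumulative weight:
  y=0 (Brookfield, w=75) cum 75
  y=2 (Ashton, w=50) cum 125  ← median
  y=3 (Calder, w=25) cum 150
  y=13 (Denby, w=55) cum 205
⇒ y* = 2

(10, 2)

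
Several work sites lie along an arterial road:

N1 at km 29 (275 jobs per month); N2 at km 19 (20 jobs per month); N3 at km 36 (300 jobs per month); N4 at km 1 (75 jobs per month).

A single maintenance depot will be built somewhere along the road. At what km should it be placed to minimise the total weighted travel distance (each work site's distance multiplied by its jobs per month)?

For a sum of weighted absolute distances on a line, the optimum is the weighted median (not the mean). Total weight W = 670; half-weight = 335.
Sort by position and accumulate weight:
  km 1 (N4, w=75) → cum 75
  km 19 (N2, w=20) → cum 95
  km 29 (N1, w=275) → cum 370  ≥ 335 → median here
  km 36 (N3, w=300) → cum 670
Optimal location: km 29.

x = 29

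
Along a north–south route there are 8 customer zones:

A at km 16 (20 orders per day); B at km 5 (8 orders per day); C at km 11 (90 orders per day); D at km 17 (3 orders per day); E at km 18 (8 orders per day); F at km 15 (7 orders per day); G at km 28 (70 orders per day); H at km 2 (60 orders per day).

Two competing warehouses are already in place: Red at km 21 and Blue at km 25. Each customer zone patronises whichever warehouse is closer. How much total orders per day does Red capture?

The indifferent point is the midpoint (21+25)/2 = 23; customer zones left of it (closer to Red at 21) go to Red, those right go to Blue.
  H at 2 (w=60) → Red
  B at 5 (w=8) → Red
  C at 11 (w=90) → Red
  F at 15 (w=7) → Red
  A at 16 (w=20) → Red
  D at 17 (w=3) → Red
  E at 18 (w=8) → Red
  G at 28 (w=70) → Blue
Red captures 196; Blue captures 70.

196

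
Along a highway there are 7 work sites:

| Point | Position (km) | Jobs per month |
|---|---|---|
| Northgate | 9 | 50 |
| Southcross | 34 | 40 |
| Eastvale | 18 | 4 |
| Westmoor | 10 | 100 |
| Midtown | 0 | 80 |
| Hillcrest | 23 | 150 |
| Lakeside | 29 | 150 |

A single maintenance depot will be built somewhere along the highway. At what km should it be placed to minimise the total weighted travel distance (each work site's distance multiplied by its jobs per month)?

For a sum of weighted absolute distances on a line, the optimum is the weighted median (not the mean). Total weight W = 574; half-weight = 287.
Sort by position and accumulate weight:
  km 0 (Midtown, w=80) → cum 80
  km 9 (Northgate, w=50) → cum 130
  km 10 (Westmoor, w=100) → cum 230
  km 18 (Eastvale, w=4) → cum 234
  km 23 (Hillcrest, w=150) → cum 384  ≥ 287 → median here
  km 29 (Lakeside, w=150) → cum 534
  km 34 (Southcross, w=40) → cum 574
Optimal location: km 23.

x = 23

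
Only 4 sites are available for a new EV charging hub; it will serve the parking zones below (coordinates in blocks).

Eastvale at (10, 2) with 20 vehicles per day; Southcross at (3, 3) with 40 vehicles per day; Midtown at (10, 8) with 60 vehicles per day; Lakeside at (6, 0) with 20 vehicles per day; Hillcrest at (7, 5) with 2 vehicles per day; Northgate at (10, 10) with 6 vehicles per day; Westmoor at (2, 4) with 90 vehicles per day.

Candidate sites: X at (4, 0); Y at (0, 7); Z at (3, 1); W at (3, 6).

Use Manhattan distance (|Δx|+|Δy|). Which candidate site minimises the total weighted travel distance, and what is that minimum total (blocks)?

W, total 1406 blocks

Total weighted distance at each candidate:
  X (4, 0): total = 1852
  Y (0, 7): total = 2046
  Z (3, 1): total = 1632
  W (3, 6): total = 1406
Minimum is at W with total 1406 blocks.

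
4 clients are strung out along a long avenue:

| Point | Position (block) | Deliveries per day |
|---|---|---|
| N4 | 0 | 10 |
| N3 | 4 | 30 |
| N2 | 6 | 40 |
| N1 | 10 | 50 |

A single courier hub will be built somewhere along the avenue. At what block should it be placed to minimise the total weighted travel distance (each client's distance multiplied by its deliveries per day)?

For a sum of weighted absolute distances on a line, the optimum is the weighted median (not the mean). Total weight W = 130; half-weight = 65.
Sort by position and accumulate weight:
  block 0 (N4, w=10) → cum 10
  block 4 (N3, w=30) → cum 40
  block 6 (N2, w=40) → cum 80  ≥ 65 → median here
  block 10 (N1, w=50) → cum 130
Optimal location: block 6.

x = 6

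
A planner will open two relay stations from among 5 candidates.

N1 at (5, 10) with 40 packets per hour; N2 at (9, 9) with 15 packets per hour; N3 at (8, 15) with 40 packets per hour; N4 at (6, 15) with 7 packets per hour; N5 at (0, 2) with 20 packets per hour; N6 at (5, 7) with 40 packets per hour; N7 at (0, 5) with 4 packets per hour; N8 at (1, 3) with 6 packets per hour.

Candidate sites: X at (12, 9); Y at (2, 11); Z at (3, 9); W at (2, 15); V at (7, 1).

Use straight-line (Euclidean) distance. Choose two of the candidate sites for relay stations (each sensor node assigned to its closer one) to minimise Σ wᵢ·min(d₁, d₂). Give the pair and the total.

{Z, W}, total 770.8

Evaluate every pair (each demand assigned to the nearer of the two):
  {Z, W}: total = 770.8
  {X, Z}: total = 793.2
  {Y, Z}: total = 830.9
  {Z, V}: total = 851.3
  {X, Y}: total = 957.6
  {Y, W}: total = 961.8
  {Y, V}: total = 968.4
  {W, V}: total = 1089.5
  {X, V}: total = 1140.3
  {X, W}: total = 1213.5
Best pair: {Z, W} with total 770.8.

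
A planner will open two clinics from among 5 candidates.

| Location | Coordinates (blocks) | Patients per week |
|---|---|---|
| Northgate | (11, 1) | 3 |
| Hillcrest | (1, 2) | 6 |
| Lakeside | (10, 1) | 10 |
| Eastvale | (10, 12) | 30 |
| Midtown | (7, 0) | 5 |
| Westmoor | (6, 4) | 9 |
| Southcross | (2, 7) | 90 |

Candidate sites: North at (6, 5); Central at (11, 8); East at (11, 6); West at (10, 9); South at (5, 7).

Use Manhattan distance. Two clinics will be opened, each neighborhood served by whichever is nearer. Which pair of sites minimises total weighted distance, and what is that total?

Evaluate every pair (each demand assigned to the nearer of the two):
  {West, South}: total = 602
  {Central, South}: total = 656
  {East, South}: total = 690
  {North, South}: total = 764
  {North, West}: total = 824
  {North, Central}: total = 878
  {North, East}: total = 912
  {East, West}: total = 1262
  {Central, East}: total = 1322
  {Central, West}: total = 1328
Best pair: {West, South} with total 602.

{West, South}, total 602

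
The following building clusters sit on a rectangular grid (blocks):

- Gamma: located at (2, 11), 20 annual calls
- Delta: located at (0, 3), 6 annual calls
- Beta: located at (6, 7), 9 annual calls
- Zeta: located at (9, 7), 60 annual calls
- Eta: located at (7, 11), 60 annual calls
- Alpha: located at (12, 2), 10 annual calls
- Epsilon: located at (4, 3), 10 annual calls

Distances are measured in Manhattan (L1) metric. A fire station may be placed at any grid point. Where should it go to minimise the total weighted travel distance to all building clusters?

Manhattan distance separates: Σwᵢ(|x−xᵢ|+|y−yᵢ|) = Σwᵢ|x−xᵢ| + Σwᵢ|y−yᵢ|, so x and y are optimised independently as 1-D weighted medians.
Total weight W = 175; half = 87.5.
x-coordinate, sorted with cumulative weight:
  x=0 (Delta, w=6) cum 6
  x=2 (Gamma, w=20) cum 26
  x=4 (Epsilon, w=10) cum 36
  x=6 (Beta, w=9) cum 45
  x=7 (Eta, w=60) cum 105  ← median
  x=9 (Zeta, w=60) cum 165
  x=12 (Alpha, w=10) cum 175
⇒ x* = 7
y-coordinate, sorted with cumulative weight:
  y=2 (Alpha, w=10) cum 10
  y=3 (Delta, w=6) cum 16
  y=3 (Epsilon, w=10) cum 26
  y=7 (Beta, w=9) cum 35
  y=7 (Zeta, w=60) cum 95  ← median
  y=11 (Gamma, w=20) cum 115
  y=11 (Eta, w=60) cum 175
⇒ y* = 7

(7, 7)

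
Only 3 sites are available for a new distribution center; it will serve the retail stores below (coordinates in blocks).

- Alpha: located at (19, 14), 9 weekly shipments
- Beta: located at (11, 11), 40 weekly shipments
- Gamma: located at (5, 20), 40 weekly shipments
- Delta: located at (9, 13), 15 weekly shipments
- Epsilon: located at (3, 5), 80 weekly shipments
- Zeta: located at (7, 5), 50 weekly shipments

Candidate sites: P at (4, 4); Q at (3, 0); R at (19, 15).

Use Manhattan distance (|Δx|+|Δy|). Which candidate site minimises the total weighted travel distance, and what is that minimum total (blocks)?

P, total 2035 blocks

Total weighted distance at each candidate:
  P (4, 4): total = 2035
  Q (3, 0): total = 3045
  R (19, 15): total = 4609
Minimum is at P with total 2035 blocks.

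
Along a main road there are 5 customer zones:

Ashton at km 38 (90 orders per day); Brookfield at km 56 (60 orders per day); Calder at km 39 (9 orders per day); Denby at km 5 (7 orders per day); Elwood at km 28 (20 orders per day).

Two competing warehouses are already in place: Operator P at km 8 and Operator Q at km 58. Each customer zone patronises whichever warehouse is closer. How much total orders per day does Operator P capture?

27

The indifferent point is the midpoint (8+58)/2 = 33; customer zones left of it (closer to Operator P at 8) go to Operator P, those right go to Operator Q.
  Denby at 5 (w=7) → Operator P
  Elwood at 28 (w=20) → Operator P
  Ashton at 38 (w=90) → Operator Q
  Calder at 39 (w=9) → Operator Q
  Brookfield at 56 (w=60) → Operator Q
Operator P captures 27; Operator Q captures 159.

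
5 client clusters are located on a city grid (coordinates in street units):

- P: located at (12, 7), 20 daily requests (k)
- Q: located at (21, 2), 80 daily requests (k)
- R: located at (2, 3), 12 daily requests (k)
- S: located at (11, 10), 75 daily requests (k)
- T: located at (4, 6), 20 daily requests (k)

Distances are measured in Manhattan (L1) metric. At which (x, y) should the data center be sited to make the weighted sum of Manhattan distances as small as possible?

Manhattan distance separates: Σwᵢ(|x−xᵢ|+|y−yᵢ|) = Σwᵢ|x−xᵢ| + Σwᵢ|y−yᵢ|, so x and y are optimised independently as 1-D weighted medians.
Total weight W = 207; half = 103.5.
x-coordinate, sorted with cumulative weight:
  x=2 (R, w=12) cum 12
  x=4 (T, w=20) cum 32
  x=11 (S, w=75) cum 107  ← median
  x=12 (P, w=20) cum 127
  x=21 (Q, w=80) cum 207
⇒ x* = 11
y-coordinate, sorted with cumulative weight:
  y=2 (Q, w=80) cum 80
  y=3 (R, w=12) cum 92
  y=6 (T, w=20) cum 112  ← median
  y=7 (P, w=20) cum 132
  y=10 (S, w=75) cum 207
⇒ y* = 6

(11, 6)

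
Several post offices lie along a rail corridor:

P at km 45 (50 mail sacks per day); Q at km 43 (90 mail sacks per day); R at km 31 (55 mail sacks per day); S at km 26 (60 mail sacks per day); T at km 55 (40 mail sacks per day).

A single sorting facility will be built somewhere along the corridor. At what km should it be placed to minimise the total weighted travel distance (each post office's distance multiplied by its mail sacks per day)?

x = 43

For a sum of weighted absolute distances on a line, the optimum is the weighted median (not the mean). Total weight W = 295; half-weight = 147.5.
Sort by position and accumulate weight:
  km 26 (S, w=60) → cum 60
  km 31 (R, w=55) → cum 115
  km 43 (Q, w=90) → cum 205  ≥ 147.5 → median here
  km 45 (P, w=50) → cum 255
  km 55 (T, w=40) → cum 295
Optimal location: km 43.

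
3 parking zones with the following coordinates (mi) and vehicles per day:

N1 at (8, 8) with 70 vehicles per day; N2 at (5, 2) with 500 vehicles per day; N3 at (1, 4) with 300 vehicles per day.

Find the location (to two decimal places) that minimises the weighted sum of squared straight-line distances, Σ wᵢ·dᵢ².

The minimiser of Σwᵢ‖p−pᵢ‖² is the weighted centroid p* = (Σwᵢpᵢ)/(Σwᵢ).
Σwᵢ = 870.
Σwᵢxᵢ = 70·8 + 500·5 + 300·1 = 3360.
Σwᵢyᵢ = 70·8 + 500·2 + 300·4 = 2760.
x* = 3360/870 = 3.86, y* = 2760/870 = 3.17.

(3.86, 3.17)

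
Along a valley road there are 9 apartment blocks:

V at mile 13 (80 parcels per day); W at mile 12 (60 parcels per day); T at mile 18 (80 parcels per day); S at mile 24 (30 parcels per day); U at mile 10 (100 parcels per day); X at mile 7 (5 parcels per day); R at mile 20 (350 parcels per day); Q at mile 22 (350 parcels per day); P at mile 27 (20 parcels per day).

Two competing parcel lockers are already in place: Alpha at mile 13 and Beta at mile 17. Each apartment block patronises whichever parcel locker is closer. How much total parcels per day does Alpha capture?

245

The indifferent point is the midpoint (13+17)/2 = 15; apartment blocks left of it (closer to Alpha at 13) go to Alpha, those right go to Beta.
  X at 7 (w=5) → Alpha
  U at 10 (w=100) → Alpha
  W at 12 (w=60) → Alpha
  V at 13 (w=80) → Alpha
  T at 18 (w=80) → Beta
  R at 20 (w=350) → Beta
  Q at 22 (w=350) → Beta
  S at 24 (w=30) → Beta
  P at 27 (w=20) → Beta
Alpha captures 245; Beta captures 830.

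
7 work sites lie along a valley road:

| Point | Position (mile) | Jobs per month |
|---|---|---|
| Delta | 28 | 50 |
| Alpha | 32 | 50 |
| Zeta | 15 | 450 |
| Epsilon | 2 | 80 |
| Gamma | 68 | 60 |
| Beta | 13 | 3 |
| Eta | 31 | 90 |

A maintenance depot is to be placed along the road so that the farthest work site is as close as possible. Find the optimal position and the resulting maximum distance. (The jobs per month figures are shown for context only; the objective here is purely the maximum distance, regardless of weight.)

The 1-center on a line is the midpoint of the two extreme points: leftmost at 2, rightmost at 68.
Optimal location = (2 + 68)/2 = 35; maximum distance = (68 − 2)/2 = 33.

location 35, max distance 33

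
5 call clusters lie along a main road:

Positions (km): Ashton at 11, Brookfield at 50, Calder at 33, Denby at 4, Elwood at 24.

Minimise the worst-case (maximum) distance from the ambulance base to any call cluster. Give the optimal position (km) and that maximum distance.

The 1-center on a line is the midpoint of the two extreme points: leftmost at 4, rightmost at 50.
Optimal location = (4 + 50)/2 = 27; maximum distance = (50 − 4)/2 = 23.

location 27, max distance 23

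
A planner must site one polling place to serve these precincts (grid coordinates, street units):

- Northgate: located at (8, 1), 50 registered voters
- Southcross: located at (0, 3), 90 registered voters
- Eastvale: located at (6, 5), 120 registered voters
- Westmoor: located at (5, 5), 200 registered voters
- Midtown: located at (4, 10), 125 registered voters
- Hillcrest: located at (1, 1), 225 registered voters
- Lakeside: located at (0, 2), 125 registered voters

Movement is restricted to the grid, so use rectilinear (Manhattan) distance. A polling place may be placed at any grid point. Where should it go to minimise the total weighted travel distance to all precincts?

(4, 3)

Manhattan distance separates: Σwᵢ(|x−xᵢ|+|y−yᵢ|) = Σwᵢ|x−xᵢ| + Σwᵢ|y−yᵢ|, so x and y are optimised independently as 1-D weighted medians.
Total weight W = 935; half = 467.5.
x-coordinate, sorted with cumulative weight:
  x=0 (Southcross, w=90) cum 90
  x=0 (Lakeside, w=125) cum 215
  x=1 (Hillcrest, w=225) cum 440
  x=4 (Midtown, w=125) cum 565  ← median
  x=5 (Westmoor, w=200) cum 765
  x=6 (Eastvale, w=120) cum 885
  x=8 (Northgate, w=50) cum 935
⇒ x* = 4
y-coordinate, sorted with cumulative weight:
  y=1 (Northgate, w=50) cum 50
  y=1 (Hillcrest, w=225) cum 275
  y=2 (Lakeside, w=125) cum 400
  y=3 (Southcross, w=90) cum 490  ← median
  y=5 (Eastvale, w=120) cum 610
  y=5 (Westmoor, w=200) cum 810
  y=10 (Midtown, w=125) cum 935
⇒ y* = 3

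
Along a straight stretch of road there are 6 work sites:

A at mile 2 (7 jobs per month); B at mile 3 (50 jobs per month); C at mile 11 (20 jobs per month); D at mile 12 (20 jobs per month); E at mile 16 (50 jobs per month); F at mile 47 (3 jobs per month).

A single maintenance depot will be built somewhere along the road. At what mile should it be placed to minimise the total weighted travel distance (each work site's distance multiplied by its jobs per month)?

For a sum of weighted absolute distances on a line, the optimum is the weighted median (not the mean). Total weight W = 150; half-weight = 75.
Sort by position and accumulate weight:
  mile 2 (A, w=7) → cum 7
  mile 3 (B, w=50) → cum 57
  mile 11 (C, w=20) → cum 77  ≥ 75 → median here
  mile 12 (D, w=20) → cum 97
  mile 16 (E, w=50) → cum 147
  mile 47 (F, w=3) → cum 150
Optimal location: mile 11.

x = 11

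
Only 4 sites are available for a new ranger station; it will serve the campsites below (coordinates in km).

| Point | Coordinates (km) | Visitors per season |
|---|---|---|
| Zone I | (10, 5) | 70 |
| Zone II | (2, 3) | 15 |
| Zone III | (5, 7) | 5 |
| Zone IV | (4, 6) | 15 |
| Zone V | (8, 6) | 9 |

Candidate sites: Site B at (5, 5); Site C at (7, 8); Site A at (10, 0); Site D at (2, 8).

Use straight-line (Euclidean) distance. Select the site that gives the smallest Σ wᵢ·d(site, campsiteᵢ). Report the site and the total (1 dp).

Total weighted distance at each candidate:
  Site B (5, 5): total = 463.8
  Site C (7, 8): total = 488.4
  Site A (10, 0): total = 705.4
  Site D (2, 8): total = 788.2
Minimum is at Site B with total 463.8 km.

Site B, total 463.8 km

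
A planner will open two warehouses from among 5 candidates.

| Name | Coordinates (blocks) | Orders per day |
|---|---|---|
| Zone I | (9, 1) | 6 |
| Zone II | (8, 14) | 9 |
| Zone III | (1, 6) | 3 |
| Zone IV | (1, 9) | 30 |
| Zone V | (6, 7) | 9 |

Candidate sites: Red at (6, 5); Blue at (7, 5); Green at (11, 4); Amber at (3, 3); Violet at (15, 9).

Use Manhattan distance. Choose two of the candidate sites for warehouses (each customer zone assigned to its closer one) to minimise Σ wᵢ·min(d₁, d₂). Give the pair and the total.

Evaluate every pair (each demand assigned to the nearer of the two):
  {Blue, Amber}: total = 408
  {Red, Amber}: total = 414
  {Red, Blue}: total = 432
  {Red, Green}: total = 435
  {Red, Violet}: total = 447
  {Green, Amber}: total = 465
  {Blue, Green}: total = 468
  {Blue, Violet}: total = 474
  {Amber, Violet}: total = 474
  {Green, Violet}: total = 666
Best pair: {Blue, Amber} with total 408.

{Blue, Amber}, total 408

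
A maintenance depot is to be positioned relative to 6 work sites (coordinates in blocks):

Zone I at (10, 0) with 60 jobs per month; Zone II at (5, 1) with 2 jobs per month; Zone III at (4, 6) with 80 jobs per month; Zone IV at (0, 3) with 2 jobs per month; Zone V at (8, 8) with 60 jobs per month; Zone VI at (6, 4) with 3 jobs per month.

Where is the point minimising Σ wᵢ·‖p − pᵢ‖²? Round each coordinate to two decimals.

The minimiser of Σwᵢ‖p−pᵢ‖² is the weighted centroid p* = (Σwᵢpᵢ)/(Σwᵢ).
Σwᵢ = 207.
Σwᵢxᵢ = 60·10 + 2·5 + 80·4 + 2·0 + 60·8 + 3·6 = 1428.
Σwᵢyᵢ = 60·0 + 2·1 + 80·6 + 2·3 + 60·8 + 3·4 = 980.
x* = 1428/207 = 6.90, y* = 980/207 = 4.73.

(6.90, 4.73)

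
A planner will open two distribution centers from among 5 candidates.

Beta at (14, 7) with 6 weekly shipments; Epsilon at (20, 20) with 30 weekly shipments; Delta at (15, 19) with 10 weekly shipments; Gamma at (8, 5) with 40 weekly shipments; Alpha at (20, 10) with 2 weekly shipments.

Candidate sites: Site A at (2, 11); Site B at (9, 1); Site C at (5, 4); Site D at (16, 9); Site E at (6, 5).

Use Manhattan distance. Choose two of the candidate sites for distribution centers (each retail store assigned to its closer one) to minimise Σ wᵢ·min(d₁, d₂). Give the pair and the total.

Evaluate every pair (each demand assigned to the nearer of the two):
  {Site D, Site E}: total = 674
  {Site C, Site D}: total = 754
  {Site B, Site D}: total = 794
  {Site A, Site D}: total = 1074
  {Site A, Site E}: total = 1198
  {Site B, Site E}: total = 1278
  {Site C, Site E}: total = 1278
  {Site A, Site C}: total = 1290
  {Site A, Site B}: total = 1324
  {Site B, Site C}: total = 1406
Best pair: {Site D, Site E} with total 674.

{Site D, Site E}, total 674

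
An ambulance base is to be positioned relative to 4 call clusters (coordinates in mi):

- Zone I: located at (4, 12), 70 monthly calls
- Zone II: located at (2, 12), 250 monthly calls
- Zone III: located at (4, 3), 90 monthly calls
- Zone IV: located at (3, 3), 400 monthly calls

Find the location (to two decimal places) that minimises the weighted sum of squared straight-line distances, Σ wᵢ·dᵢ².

The minimiser of Σwᵢ‖p−pᵢ‖² is the weighted centroid p* = (Σwᵢpᵢ)/(Σwᵢ).
Σwᵢ = 810.
Σwᵢxᵢ = 70·4 + 250·2 + 90·4 + 400·3 = 2340.
Σwᵢyᵢ = 70·12 + 250·12 + 90·3 + 400·3 = 5310.
x* = 2340/810 = 2.89, y* = 5310/810 = 6.56.

(2.89, 6.56)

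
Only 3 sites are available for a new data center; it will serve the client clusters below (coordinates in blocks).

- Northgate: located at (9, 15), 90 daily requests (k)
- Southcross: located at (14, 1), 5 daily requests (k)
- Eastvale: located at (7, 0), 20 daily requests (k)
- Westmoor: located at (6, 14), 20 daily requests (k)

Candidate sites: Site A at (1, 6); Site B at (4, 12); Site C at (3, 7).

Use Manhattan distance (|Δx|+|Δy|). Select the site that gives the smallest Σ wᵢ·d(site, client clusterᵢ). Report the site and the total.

Site B, total 1205 blocks

Total weighted distance at each candidate:
  Site A (1, 6): total = 2120
  Site B (4, 12): total = 1205
  Site C (3, 7): total = 1765
Minimum is at Site B with total 1205 blocks.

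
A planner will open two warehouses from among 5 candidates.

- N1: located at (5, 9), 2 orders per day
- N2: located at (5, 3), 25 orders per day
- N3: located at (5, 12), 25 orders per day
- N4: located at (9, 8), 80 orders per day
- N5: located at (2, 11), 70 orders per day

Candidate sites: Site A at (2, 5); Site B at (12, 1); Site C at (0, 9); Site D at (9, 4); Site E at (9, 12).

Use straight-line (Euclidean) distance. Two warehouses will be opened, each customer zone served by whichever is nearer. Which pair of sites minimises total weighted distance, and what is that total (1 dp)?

Evaluate every pair (each demand assigned to the nearer of the two):
  {Site C, Site D}: total = 776.8
  {Site C, Site E}: total = 823.2
  {Site A, Site E}: total = 940.1
  {Site D, Site E}: total = 1028.1
  {Site A, Site D}: total = 1030.5
  {Site A, Site C}: total = 1053.2
  {Site B, Site E}: total = 1107.0
  {Site B, Site C}: total = 1145.0
  {Site A, Site B}: total = 1319.8
  {Site B, Site D}: total = 1352.5
Best pair: {Site C, Site D} with total 776.8.

{Site C, Site D}, total 776.8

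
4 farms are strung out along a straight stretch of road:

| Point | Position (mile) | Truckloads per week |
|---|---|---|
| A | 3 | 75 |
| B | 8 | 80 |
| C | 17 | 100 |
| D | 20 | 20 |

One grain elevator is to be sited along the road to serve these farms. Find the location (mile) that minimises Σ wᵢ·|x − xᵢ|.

x = 8

For a sum of weighted absolute distances on a line, the optimum is the weighted median (not the mean). Total weight W = 275; half-weight = 137.5.
Sort by position and accumulate weight:
  mile 3 (A, w=75) → cum 75
  mile 8 (B, w=80) → cum 155  ≥ 137.5 → median here
  mile 17 (C, w=100) → cum 255
  mile 20 (D, w=20) → cum 275
Optimal location: mile 8.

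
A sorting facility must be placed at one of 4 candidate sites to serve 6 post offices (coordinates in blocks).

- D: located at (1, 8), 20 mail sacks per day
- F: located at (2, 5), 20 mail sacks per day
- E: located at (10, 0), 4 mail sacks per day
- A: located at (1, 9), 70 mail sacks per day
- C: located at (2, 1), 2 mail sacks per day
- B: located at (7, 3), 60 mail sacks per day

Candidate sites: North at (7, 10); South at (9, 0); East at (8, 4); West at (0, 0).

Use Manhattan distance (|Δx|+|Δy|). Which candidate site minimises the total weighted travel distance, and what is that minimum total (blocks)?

North, total 1350 blocks

Total weighted distance at each candidate:
  North (7, 10): total = 1350
  South (9, 0): total = 2070
  East (8, 4): total = 1362
  West (0, 0): total = 1666
Minimum is at North with total 1350 blocks.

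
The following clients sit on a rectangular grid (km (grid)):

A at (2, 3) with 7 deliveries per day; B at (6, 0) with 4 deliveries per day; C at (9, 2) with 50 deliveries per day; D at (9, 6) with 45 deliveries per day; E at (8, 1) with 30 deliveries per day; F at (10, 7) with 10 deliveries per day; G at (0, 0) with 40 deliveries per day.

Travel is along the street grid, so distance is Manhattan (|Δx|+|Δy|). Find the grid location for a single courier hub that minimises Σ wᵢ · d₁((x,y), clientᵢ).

(9, 2)

Manhattan distance separates: Σwᵢ(|x−xᵢ|+|y−yᵢ|) = Σwᵢ|x−xᵢ| + Σwᵢ|y−yᵢ|, so x and y are optimised independently as 1-D weighted medians.
Total weight W = 186; half = 93.
x-coordinate, sorted with cumulative weight:
  x=0 (G, w=40) cum 40
  x=2 (A, w=7) cum 47
  x=6 (B, w=4) cum 51
  x=8 (E, w=30) cum 81
  x=9 (C, w=50) cum 131  ← median
  x=9 (D, w=45) cum 176
  x=10 (F, w=10) cum 186
⇒ x* = 9
y-coordinate, sorted with cumulative weight:
  y=0 (B, w=4) cum 4
  y=0 (G, w=40) cum 44
  y=1 (E, w=30) cum 74
  y=2 (C, w=50) cum 124  ← median
  y=3 (A, w=7) cum 131
  y=6 (D, w=45) cum 176
  y=7 (F, w=10) cum 186
⇒ y* = 2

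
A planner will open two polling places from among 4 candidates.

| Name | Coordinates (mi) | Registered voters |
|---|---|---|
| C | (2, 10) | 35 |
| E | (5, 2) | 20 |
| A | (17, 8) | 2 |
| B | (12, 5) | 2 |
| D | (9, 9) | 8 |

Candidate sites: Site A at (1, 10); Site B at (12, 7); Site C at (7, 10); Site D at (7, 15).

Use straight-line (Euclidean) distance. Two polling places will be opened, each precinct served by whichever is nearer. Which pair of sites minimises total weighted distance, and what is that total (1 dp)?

Evaluate every pair (each demand assigned to the nearer of the two):
  {Site A, Site B}: total = 250.1
  {Site A, Site C}: total = 252.4
  {Site A, Site D}: total = 311.3
  {Site B, Site C}: total = 372.0
  {Site C, Site D}: total = 392.4
  {Site B, Site D}: total = 462.6
Best pair: {Site A, Site B} with total 250.1.

{Site A, Site B}, total 250.1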